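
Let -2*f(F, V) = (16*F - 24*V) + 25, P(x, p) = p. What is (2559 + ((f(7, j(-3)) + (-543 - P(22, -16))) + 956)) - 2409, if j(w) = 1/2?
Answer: 1033/2 ≈ 516.50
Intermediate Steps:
j(w) = ½
f(F, V) = -25/2 - 8*F + 12*V (f(F, V) = -((16*F - 24*V) + 25)/2 = -((-24*V + 16*F) + 25)/2 = -(25 - 24*V + 16*F)/2 = -25/2 - 8*F + 12*V)
(2559 + ((f(7, j(-3)) + (-543 - P(22, -16))) + 956)) - 2409 = (2559 + (((-25/2 - 8*7 + 12*(½)) + (-543 - 1*(-16))) + 956)) - 2409 = (2559 + (((-25/2 - 56 + 6) + (-543 + 16)) + 956)) - 2409 = (2559 + ((-125/2 - 527) + 956)) - 2409 = (2559 + (-1179/2 + 956)) - 2409 = (2559 + 733/2) - 2409 = 5851/2 - 2409 = 1033/2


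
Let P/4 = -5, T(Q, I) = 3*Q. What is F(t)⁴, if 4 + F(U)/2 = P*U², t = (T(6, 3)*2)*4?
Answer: 473321963209193705967616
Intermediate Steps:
P = -20 (P = 4*(-5) = -20)
t = 144 (t = ((3*6)*2)*4 = (18*2)*4 = 36*4 = 144)
F(U) = -8 - 40*U² (F(U) = -8 + 2*(-20*U²) = -8 - 40*U²)
F(t)⁴ = (-8 - 40*144²)⁴ = (-8 - 40*20736)⁴ = (-8 - 829440)⁴ = (-829448)⁴ = 473321963209193705967616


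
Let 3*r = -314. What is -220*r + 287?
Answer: 69941/3 ≈ 23314.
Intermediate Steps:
r = -314/3 (r = (⅓)*(-314) = -314/3 ≈ -104.67)
-220*r + 287 = -220*(-314/3) + 287 = 69080/3 + 287 = 69941/3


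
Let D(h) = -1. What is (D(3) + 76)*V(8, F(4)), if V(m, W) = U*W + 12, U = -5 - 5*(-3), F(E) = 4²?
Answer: 12900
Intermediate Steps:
F(E) = 16
U = 10 (U = -5 + 15 = 10)
V(m, W) = 12 + 10*W (V(m, W) = 10*W + 12 = 12 + 10*W)
(D(3) + 76)*V(8, F(4)) = (-1 + 76)*(12 + 10*16) = 75*(12 + 160) = 75*172 = 12900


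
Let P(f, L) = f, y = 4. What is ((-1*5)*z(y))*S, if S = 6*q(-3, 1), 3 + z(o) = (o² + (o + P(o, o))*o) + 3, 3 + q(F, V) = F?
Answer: 8640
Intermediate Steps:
q(F, V) = -3 + F
z(o) = 3*o² (z(o) = -3 + ((o² + (o + o)*o) + 3) = -3 + ((o² + (2*o)*o) + 3) = -3 + ((o² + 2*o²) + 3) = -3 + (3*o² + 3) = -3 + (3 + 3*o²) = 3*o²)
S = -36 (S = 6*(-3 - 3) = 6*(-6) = -36)
((-1*5)*z(y))*S = ((-1*5)*(3*4²))*(-36) = -15*16*(-36) = -5*48*(-36) = -240*(-36) = 8640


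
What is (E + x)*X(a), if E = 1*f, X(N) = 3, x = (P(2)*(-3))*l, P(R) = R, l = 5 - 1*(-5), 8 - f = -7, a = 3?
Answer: -135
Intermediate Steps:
f = 15 (f = 8 - 1*(-7) = 8 + 7 = 15)
l = 10 (l = 5 + 5 = 10)
x = -60 (x = (2*(-3))*10 = -6*10 = -60)
E = 15 (E = 1*15 = 15)
(E + x)*X(a) = (15 - 60)*3 = -45*3 = -135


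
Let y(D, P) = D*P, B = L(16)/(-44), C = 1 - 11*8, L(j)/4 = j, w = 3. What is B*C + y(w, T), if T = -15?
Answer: 897/11 ≈ 81.545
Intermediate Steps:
L(j) = 4*j
C = -87 (C = 1 - 88 = -87)
B = -16/11 (B = (4*16)/(-44) = 64*(-1/44) = -16/11 ≈ -1.4545)
B*C + y(w, T) = -16/11*(-87) + 3*(-15) = 1392/11 - 45 = 897/11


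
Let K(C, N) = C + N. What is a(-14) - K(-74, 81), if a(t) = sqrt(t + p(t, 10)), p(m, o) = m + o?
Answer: -7 + 3*I*sqrt(2) ≈ -7.0 + 4.2426*I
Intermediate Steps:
a(t) = sqrt(10 + 2*t) (a(t) = sqrt(t + (t + 10)) = sqrt(t + (10 + t)) = sqrt(10 + 2*t))
a(-14) - K(-74, 81) = sqrt(10 + 2*(-14)) - (-74 + 81) = sqrt(10 - 28) - 1*7 = sqrt(-18) - 7 = 3*I*sqrt(2) - 7 = -7 + 3*I*sqrt(2)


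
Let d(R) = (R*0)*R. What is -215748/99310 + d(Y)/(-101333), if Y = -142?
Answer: -107874/49655 ≈ -2.1725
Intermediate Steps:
d(R) = 0 (d(R) = 0*R = 0)
-215748/99310 + d(Y)/(-101333) = -215748/99310 + 0/(-101333) = -215748*1/99310 + 0*(-1/101333) = -107874/49655 + 0 = -107874/49655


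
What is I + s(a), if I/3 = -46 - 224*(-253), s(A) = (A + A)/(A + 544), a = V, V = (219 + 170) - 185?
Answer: 1868664/11 ≈ 1.6988e+5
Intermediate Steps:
V = 204 (V = 389 - 185 = 204)
a = 204
s(A) = 2*A/(544 + A) (s(A) = (2*A)/(544 + A) = 2*A/(544 + A))
I = 169878 (I = 3*(-46 - 224*(-253)) = 3*(-46 + 56672) = 3*56626 = 169878)
I + s(a) = 169878 + 2*204/(544 + 204) = 169878 + 2*204/748 = 169878 + 2*204*(1/748) = 169878 + 6/11 = 1868664/11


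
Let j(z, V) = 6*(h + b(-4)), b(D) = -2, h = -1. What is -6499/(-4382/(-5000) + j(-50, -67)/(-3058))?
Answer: -24842427500/3372539 ≈ -7366.1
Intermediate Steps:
j(z, V) = -18 (j(z, V) = 6*(-1 - 2) = 6*(-3) = -18)
-6499/(-4382/(-5000) + j(-50, -67)/(-3058)) = -6499/(-4382/(-5000) - 18/(-3058)) = -6499/(-4382*(-1/5000) - 18*(-1/3058)) = -6499/(2191/2500 + 9/1529) = -6499/3372539/3822500 = -6499*3822500/3372539 = -24842427500/3372539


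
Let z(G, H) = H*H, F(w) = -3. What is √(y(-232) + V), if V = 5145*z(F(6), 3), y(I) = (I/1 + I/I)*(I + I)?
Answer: √153489 ≈ 391.78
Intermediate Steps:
z(G, H) = H²
y(I) = 2*I*(1 + I) (y(I) = (I*1 + 1)*(2*I) = (I + 1)*(2*I) = (1 + I)*(2*I) = 2*I*(1 + I))
V = 46305 (V = 5145*3² = 5145*9 = 46305)
√(y(-232) + V) = √(2*(-232)*(1 - 232) + 46305) = √(2*(-232)*(-231) + 46305) = √(107184 + 46305) = √153489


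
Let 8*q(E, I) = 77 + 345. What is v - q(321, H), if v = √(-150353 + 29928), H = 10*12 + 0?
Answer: -211/4 + 5*I*√4817 ≈ -52.75 + 347.02*I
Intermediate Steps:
H = 120 (H = 120 + 0 = 120)
q(E, I) = 211/4 (q(E, I) = (77 + 345)/8 = (⅛)*422 = 211/4)
v = 5*I*√4817 (v = √(-120425) = 5*I*√4817 ≈ 347.02*I)
v - q(321, H) = 5*I*√4817 - 1*211/4 = 5*I*√4817 - 211/4 = -211/4 + 5*I*√4817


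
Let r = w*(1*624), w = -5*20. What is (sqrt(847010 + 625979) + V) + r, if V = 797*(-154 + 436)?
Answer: 162354 + 7*sqrt(30061) ≈ 1.6357e+5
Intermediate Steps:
w = -100
r = -62400 (r = -100*624 = -62400)
V = 224754 (V = 797*282 = 224754)
(sqrt(847010 + 625979) + V) + r = (sqrt(847010 + 625979) + 224754) - 62400 = (sqrt(1472989) + 224754) - 62400 = (7*sqrt(30061) + 224754) - 62400 = (224754 + 7*sqrt(30061)) - 62400 = 162354 + 7*sqrt(30061)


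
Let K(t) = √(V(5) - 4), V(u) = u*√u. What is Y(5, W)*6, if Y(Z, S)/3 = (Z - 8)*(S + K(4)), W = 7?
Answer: -378 - 54*√(-4 + 5*√5) ≈ -522.70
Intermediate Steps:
V(u) = u^(3/2)
K(t) = √(-4 + 5*√5) (K(t) = √(5^(3/2) - 4) = √(5*√5 - 4) = √(-4 + 5*√5))
Y(Z, S) = 3*(-8 + Z)*(S + √(-4 + 5*√5)) (Y(Z, S) = 3*((Z - 8)*(S + √(-4 + 5*√5))) = 3*((-8 + Z)*(S + √(-4 + 5*√5))) = 3*(-8 + Z)*(S + √(-4 + 5*√5)))
Y(5, W)*6 = (-24*7 - 24*√(-4 + 5*√5) + 3*7*5 + 3*5*√(-4 + 5*√5))*6 = (-168 - 24*√(-4 + 5*√5) + 105 + 15*√(-4 + 5*√5))*6 = (-63 - 9*√(-4 + 5*√5))*6 = -378 - 54*√(-4 + 5*√5)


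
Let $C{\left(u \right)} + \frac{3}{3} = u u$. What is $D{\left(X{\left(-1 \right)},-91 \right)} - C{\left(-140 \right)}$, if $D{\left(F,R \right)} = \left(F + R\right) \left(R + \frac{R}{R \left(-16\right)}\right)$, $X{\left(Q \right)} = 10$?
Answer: $- \frac{195567}{16} \approx -12223.0$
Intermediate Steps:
$C{\left(u \right)} = -1 + u^{2}$ ($C{\left(u \right)} = -1 + u u = -1 + u^{2}$)
$D{\left(F,R \right)} = \left(- \frac{1}{16} + R\right) \left(F + R\right)$ ($D{\left(F,R \right)} = \left(F + R\right) \left(R + \frac{R}{\left(-16\right) R}\right) = \left(F + R\right) \left(R + R \left(- \frac{1}{16 R}\right)\right) = \left(F + R\right) \left(R - \frac{1}{16}\right) = \left(F + R\right) \left(- \frac{1}{16} + R\right) = \left(- \frac{1}{16} + R\right) \left(F + R\right)$)
$D{\left(X{\left(-1 \right)},-91 \right)} - C{\left(-140 \right)} = \left(\left(-91\right)^{2} - \frac{5}{8} - - \frac{91}{16} + 10 \left(-91\right)\right) - \left(-1 + \left(-140\right)^{2}\right) = \left(8281 - \frac{5}{8} + \frac{91}{16} - 910\right) - \left(-1 + 19600\right) = \frac{118017}{16} - 19599 = - \frac{195567}{16}$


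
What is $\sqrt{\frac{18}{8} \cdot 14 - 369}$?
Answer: $\frac{15 i \sqrt{6}}{2} \approx 18.371 i$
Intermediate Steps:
$\sqrt{\frac{18}{8} \cdot 14 - 369} = \sqrt{18 \cdot \frac{1}{8} \cdot 14 - 369} = \sqrt{\frac{9}{4} \cdot 14 - 369} = \sqrt{\frac{63}{2} - 369} = \sqrt{- \frac{675}{2}} = \frac{15 i \sqrt{6}}{2}$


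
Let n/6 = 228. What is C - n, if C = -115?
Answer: -1483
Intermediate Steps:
n = 1368 (n = 6*228 = 1368)
C - n = -115 - 1*1368 = -115 - 1368 = -1483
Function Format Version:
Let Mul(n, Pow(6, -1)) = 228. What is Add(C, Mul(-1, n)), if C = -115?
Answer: -1483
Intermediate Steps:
n = 1368 (n = Mul(6, 228) = 1368)
Add(C, Mul(-1, n)) = Add(-115, Mul(-1, 1368)) = Add(-115, -1368) = -1483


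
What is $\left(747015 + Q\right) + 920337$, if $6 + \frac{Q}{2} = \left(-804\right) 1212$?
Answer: $-281556$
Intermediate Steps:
$Q = -1948908$ ($Q = -12 + 2 \left(\left(-804\right) 1212\right) = -12 + 2 \left(-974448\right) = -12 - 1948896 = -1948908$)
$\left(747015 + Q\right) + 920337 = \left(747015 - 1948908\right) + 920337 = -1201893 + 920337 = -281556$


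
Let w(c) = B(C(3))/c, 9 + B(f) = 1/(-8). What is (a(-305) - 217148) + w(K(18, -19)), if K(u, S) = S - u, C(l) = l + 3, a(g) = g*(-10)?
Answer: -63372935/296 ≈ -2.1410e+5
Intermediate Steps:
a(g) = -10*g
C(l) = 3 + l
B(f) = -73/8 (B(f) = -9 + 1/(-8) = -9 - 1/8 = -73/8)
w(c) = -73/(8*c)
(a(-305) - 217148) + w(K(18, -19)) = (-10*(-305) - 217148) - 73/(8*(-19 - 1*18)) = (3050 - 217148) - 73/(8*(-19 - 18)) = -214098 - 73/8/(-37) = -214098 - 73/8*(-1/37) = -214098 + 73/296 = -63372935/296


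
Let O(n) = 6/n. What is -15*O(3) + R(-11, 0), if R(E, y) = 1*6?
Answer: -24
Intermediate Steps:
R(E, y) = 6
-15*O(3) + R(-11, 0) = -90/3 + 6 = -15*2 + 6 = -30 + 6 = -24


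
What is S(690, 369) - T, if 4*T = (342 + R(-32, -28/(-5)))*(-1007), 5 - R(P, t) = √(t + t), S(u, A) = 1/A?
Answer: 128939305/1476 - 1007*√70/10 ≈ 86515.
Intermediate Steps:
R(P, t) = 5 - √2*√t (R(P, t) = 5 - √(t + t) = 5 - √(2*t) = 5 - √2*√t)
T = -349429/4 + 1007*√70/10 (T = ((342 + (5 - √2*√(-28/(-5))))*(-1007))/4 = ((342 + (5 - √2*√(-28*(-⅕))))*(-1007))/4 = ((342 + (5 - √2*√(28/5)))*(-1007))/4 = ((342 + (5 - √2*2*√35/5))*(-1007))/4 = ((342 + (5 - 2*√70/5))*(-1007))/4 = ((347 - 2*√70/5)*(-1007))/4 = (-349429 + 2014*√70/5)/4 = -349429/4 + 1007*√70/10 ≈ -86515.)
S(690, 369) - T = 1/369 - (-349429/4 + 1007*√70/10) = 1/369 + (349429/4 - 1007*√70/10) = 128939305/1476 - 1007*√70/10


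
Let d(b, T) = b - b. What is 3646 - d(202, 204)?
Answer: 3646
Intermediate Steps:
d(b, T) = 0
3646 - d(202, 204) = 3646 - 1*0 = 3646 + 0 = 3646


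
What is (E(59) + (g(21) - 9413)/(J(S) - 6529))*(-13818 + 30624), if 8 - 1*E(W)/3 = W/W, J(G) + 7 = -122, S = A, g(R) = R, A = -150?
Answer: 1253811630/3329 ≈ 3.7663e+5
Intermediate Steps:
S = -150
J(G) = -129 (J(G) = -7 - 122 = -129)
E(W) = 21 (E(W) = 24 - 3*W/W = 24 - 3*1 = 24 - 3 = 21)
(E(59) + (g(21) - 9413)/(J(S) - 6529))*(-13818 + 30624) = (21 + (21 - 9413)/(-129 - 6529))*(-13818 + 30624) = (21 - 9392/(-6658))*16806 = (21 - 9392*(-1/6658))*16806 = (21 + 4696/3329)*16806 = (74605/3329)*16806 = 1253811630/3329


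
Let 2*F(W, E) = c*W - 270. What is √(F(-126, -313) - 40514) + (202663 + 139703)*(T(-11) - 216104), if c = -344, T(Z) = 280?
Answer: -73890799584 + I*√18977 ≈ -7.3891e+10 + 137.76*I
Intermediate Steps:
F(W, E) = -135 - 172*W (F(W, E) = (-344*W - 270)/2 = (-270 - 344*W)/2 = -135 - 172*W)
√(F(-126, -313) - 40514) + (202663 + 139703)*(T(-11) - 216104) = √((-135 - 172*(-126)) - 40514) + (202663 + 139703)*(280 - 216104) = √((-135 + 21672) - 40514) + 342366*(-215824) = √(21537 - 40514) - 73890799584 = √(-18977) - 73890799584 = I*√18977 - 73890799584 = -73890799584 + I*√18977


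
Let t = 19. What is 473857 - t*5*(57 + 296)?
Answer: 440322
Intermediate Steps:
473857 - t*5*(57 + 296) = 473857 - 19*5*(57 + 296) = 473857 - 95*353 = 473857 - 1*33535 = 473857 - 33535 = 440322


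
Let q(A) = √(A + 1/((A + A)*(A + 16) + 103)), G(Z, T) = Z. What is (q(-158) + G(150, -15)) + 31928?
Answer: 32078 + 9*I*√157824471/8995 ≈ 32078.0 + 12.57*I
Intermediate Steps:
q(A) = √(A + 1/(103 + 2*A*(16 + A))) (q(A) = √(A + 1/((2*A)*(16 + A) + 103)) = √(A + 1/(2*A*(16 + A) + 103)) = √(A + 1/(103 + 2*A*(16 + A))))
(q(-158) + G(150, -15)) + 31928 = (√((1 - 158*(103 + 2*(-158)² + 32*(-158)))/(103 + 2*(-158)² + 32*(-158))) + 150) + 31928 = (√((1 - 158*(103 + 2*24964 - 5056))/(103 + 2*24964 - 5056)) + 150) + 31928 = (√((1 - 158*(103 + 49928 - 5056))/(103 + 49928 - 5056)) + 150) + 31928 = (√((1 - 158*44975)/44975) + 150) + 31928 = (√((1 - 7106050)/44975) + 150) + 31928 = (√((1/44975)*(-7106049)) + 150) + 31928 = (√(-7106049/44975) + 150) + 31928 = (9*I*√157824471/8995 + 150) + 31928 = (150 + 9*I*√157824471/8995) + 31928 = 32078 + 9*I*√157824471/8995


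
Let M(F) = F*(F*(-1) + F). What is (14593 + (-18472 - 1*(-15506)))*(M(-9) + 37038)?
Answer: 430640826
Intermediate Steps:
M(F) = 0 (M(F) = F*(-F + F) = F*0 = 0)
(14593 + (-18472 - 1*(-15506)))*(M(-9) + 37038) = (14593 + (-18472 - 1*(-15506)))*(0 + 37038) = (14593 + (-18472 + 15506))*37038 = (14593 - 2966)*37038 = 11627*37038 = 430640826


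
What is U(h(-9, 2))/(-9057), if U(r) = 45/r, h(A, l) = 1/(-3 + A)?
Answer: 180/3019 ≈ 0.059622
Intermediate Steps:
U(h(-9, 2))/(-9057) = (45/(1/(-3 - 9)))/(-9057) = (45/(1/(-12)))*(-1/9057) = (45/(-1/12))*(-1/9057) = (45*(-12))*(-1/9057) = -540*(-1/9057) = 180/3019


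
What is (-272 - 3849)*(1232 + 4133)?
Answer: -22109165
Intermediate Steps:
(-272 - 3849)*(1232 + 4133) = -4121*5365 = -22109165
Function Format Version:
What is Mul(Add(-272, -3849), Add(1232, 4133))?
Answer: -22109165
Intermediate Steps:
Mul(Add(-272, -3849), Add(1232, 4133)) = Mul(-4121, 5365) = -22109165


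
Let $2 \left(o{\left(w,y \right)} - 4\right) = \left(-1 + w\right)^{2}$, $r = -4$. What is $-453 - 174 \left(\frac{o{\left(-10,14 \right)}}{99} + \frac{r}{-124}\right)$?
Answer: $- \frac{195044}{341} \approx -571.98$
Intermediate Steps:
$o{\left(w,y \right)} = 4 + \frac{\left(-1 + w\right)^{2}}{2}$
$-453 - 174 \left(\frac{o{\left(-10,14 \right)}}{99} + \frac{r}{-124}\right) = -453 - 174 \left(\frac{4 + \frac{\left(-1 - 10\right)^{2}}{2}}{99} - \frac{4}{-124}\right) = -453 - 174 \left(\left(4 + \frac{\left(-11\right)^{2}}{2}\right) \frac{1}{99} - - \frac{1}{31}\right) = -453 - 174 \left(\left(4 + \frac{1}{2} \cdot 121\right) \frac{1}{99} + \frac{1}{31}\right) = -453 - 174 \left(\left(4 + \frac{121}{2}\right) \frac{1}{99} + \frac{1}{31}\right) = -453 - 174 \left(\frac{129}{2} \cdot \frac{1}{99} + \frac{1}{31}\right) = -453 - 174 \left(\frac{43}{66} + \frac{1}{31}\right) = -453 - \frac{40571}{341} = - \frac{195044}{341}$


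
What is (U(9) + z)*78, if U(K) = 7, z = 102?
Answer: 8502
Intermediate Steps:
(U(9) + z)*78 = (7 + 102)*78 = 109*78 = 8502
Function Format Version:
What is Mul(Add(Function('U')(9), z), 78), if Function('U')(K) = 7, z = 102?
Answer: 8502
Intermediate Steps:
Mul(Add(Function('U')(9), z), 78) = Mul(Add(7, 102), 78) = Mul(109, 78) = 8502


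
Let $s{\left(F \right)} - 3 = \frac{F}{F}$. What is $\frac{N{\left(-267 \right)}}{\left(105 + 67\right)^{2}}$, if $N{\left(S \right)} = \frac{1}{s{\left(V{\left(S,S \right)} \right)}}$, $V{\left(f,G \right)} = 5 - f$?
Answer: $\frac{1}{118336} \approx 8.4505 \cdot 10^{-6}$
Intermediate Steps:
$s{\left(F \right)} = 4$ ($s{\left(F \right)} = 3 + \frac{F}{F} = 3 + 1 = 4$)
$N{\left(S \right)} = \frac{1}{4}$
$\frac{N{\left(-267 \right)}}{\left(105 + 67\right)^{2}} = \frac{1}{4 \left(105 + 67\right)^{2}} = \frac{1}{4 \cdot 172^{2}} = \frac{1}{4 \cdot 29584} = \frac{1}{4} \cdot \frac{1}{29584} = \frac{1}{118336}$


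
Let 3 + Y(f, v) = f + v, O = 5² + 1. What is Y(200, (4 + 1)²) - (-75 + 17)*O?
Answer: 1730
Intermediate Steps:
O = 26 (O = 25 + 1 = 26)
Y(f, v) = -3 + f + v (Y(f, v) = -3 + (f + v) = -3 + f + v)
Y(200, (4 + 1)²) - (-75 + 17)*O = (-3 + 200 + (4 + 1)²) - (-75 + 17)*26 = (-3 + 200 + 5²) - (-58)*26 = (-3 + 200 + 25) - 1*(-1508) = 222 + 1508 = 1730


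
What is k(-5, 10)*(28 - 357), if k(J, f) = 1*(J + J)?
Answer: 3290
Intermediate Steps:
k(J, f) = 2*J (k(J, f) = 1*(2*J) = 2*J)
k(-5, 10)*(28 - 357) = (2*(-5))*(28 - 357) = -10*(-329) = 3290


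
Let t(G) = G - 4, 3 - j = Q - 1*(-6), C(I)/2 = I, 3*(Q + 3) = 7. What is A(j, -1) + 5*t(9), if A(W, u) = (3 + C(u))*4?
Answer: 29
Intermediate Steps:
Q = -⅔ (Q = -3 + (⅓)*7 = -3 + 7/3 = -⅔ ≈ -0.66667)
C(I) = 2*I
j = -7/3 (j = 3 - (-⅔ - 1*(-6)) = 3 - (-⅔ + 6) = 3 - 1*16/3 = 3 - 16/3 = -7/3 ≈ -2.3333)
t(G) = -4 + G
A(W, u) = 12 + 8*u (A(W, u) = (3 + 2*u)*4 = 12 + 8*u)
A(j, -1) + 5*t(9) = (12 + 8*(-1)) + 5*(-4 + 9) = (12 - 8) + 5*5 = 4 + 25 = 29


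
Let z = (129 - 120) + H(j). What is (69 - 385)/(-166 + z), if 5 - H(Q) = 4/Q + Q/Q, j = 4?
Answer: 158/77 ≈ 2.0519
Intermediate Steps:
H(Q) = 4 - 4/Q (H(Q) = 5 - (4/Q + Q/Q) = 5 - (4/Q + 1) = 5 - (1 + 4/Q) = 5 + (-1 - 4/Q) = 4 - 4/Q)
z = 12 (z = (129 - 120) + (4 - 4/4) = 9 + (4 - 4*1/4) = 9 + (4 - 1) = 9 + 3 = 12)
(69 - 385)/(-166 + z) = (69 - 385)/(-166 + 12) = -316/(-154) = -316*(-1/154) = 158/77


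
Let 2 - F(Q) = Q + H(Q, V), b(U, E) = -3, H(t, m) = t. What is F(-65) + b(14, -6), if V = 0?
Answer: 129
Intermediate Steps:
F(Q) = 2 - 2*Q (F(Q) = 2 - (Q + Q) = 2 - 2*Q)
F(-65) + b(14, -6) = (2 - 2*(-65)) - 3 = (2 + 130) - 3 = 132 - 3 = 129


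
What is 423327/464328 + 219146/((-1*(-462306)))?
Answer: 5508559925/3975215192 ≈ 1.3857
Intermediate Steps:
423327/464328 + 219146/((-1*(-462306))) = 423327*(1/464328) + 219146/462306 = 141109/154776 + 219146*(1/462306) = 141109/154776 + 109573/231153 = 5508559925/3975215192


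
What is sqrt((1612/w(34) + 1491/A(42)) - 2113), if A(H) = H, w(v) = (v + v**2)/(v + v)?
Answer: I*sqrt(9728390)/70 ≈ 44.558*I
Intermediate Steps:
w(v) = (v + v**2)/(2*v) (w(v) = (v + v**2)/((2*v)) = (v + v**2)*(1/(2*v)) = (v + v**2)/(2*v))
sqrt((1612/w(34) + 1491/A(42)) - 2113) = sqrt((1612/(1/2 + (1/2)*34) + 1491/42) - 2113) = sqrt((1612/(1/2 + 17) + 1491*(1/42)) - 2113) = sqrt((1612/(35/2) + 71/2) - 2113) = sqrt((1612*(2/35) + 71/2) - 2113) = sqrt((3224/35 + 71/2) - 2113) = sqrt(8933/70 - 2113) = sqrt(-138977/70) = I*sqrt(9728390)/70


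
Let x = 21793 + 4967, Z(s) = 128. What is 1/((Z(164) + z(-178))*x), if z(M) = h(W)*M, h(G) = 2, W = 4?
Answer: -1/6101280 ≈ -1.6390e-7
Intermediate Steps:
x = 26760
z(M) = 2*M
1/((Z(164) + z(-178))*x) = 1/((128 + 2*(-178))*26760) = (1/26760)/(128 - 356) = (1/26760)/(-228) = -1/228*1/26760 = -1/6101280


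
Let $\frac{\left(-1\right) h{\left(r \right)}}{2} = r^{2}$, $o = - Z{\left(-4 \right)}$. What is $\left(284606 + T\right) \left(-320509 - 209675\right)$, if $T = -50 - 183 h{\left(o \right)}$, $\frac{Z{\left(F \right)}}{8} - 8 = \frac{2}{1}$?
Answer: $-1392770039904$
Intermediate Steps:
$Z{\left(F \right)} = 80$ ($Z{\left(F \right)} = 64 + 8 \cdot \frac{2}{1} = 64 + 8 \cdot 2 \cdot 1 = 64 + 8 \cdot 2 = 64 + 16 = 80$)
$o = -80$ ($o = \left(-1\right) 80 = -80$)
$h{\left(r \right)} = - 2 r^{2}$
$T = 2342350$ ($T = -50 - 183 \left(- 2 \left(-80\right)^{2}\right) = -50 - 183 \left(\left(-2\right) 6400\right) = -50 - -2342400 = -50 + 2342400 = 2342350$)
$\left(284606 + T\right) \left(-320509 - 209675\right) = \left(284606 + 2342350\right) \left(-320509 - 209675\right) = 2626956 \left(-530184\right) = -1392770039904$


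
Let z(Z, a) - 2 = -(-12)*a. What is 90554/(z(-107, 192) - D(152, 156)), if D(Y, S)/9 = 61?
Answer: 90554/1757 ≈ 51.539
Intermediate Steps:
D(Y, S) = 549 (D(Y, S) = 9*61 = 549)
z(Z, a) = 2 + 12*a (z(Z, a) = 2 - (-12)*a = 2 + 12*a)
90554/(z(-107, 192) - D(152, 156)) = 90554/((2 + 12*192) - 1*549) = 90554/((2 + 2304) - 549) = 90554/(2306 - 549) = 90554/1757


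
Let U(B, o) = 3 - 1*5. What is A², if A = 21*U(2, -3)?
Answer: 1764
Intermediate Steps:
U(B, o) = -2 (U(B, o) = 3 - 5 = -2)
A = -42 (A = 21*(-2) = -42)
A² = (-42)² = 1764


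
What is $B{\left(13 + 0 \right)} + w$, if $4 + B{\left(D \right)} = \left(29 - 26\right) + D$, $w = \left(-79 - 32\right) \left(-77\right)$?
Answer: $8559$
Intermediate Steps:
$w = 8547$ ($w = \left(-111\right) \left(-77\right) = 8547$)
$B{\left(D \right)} = -1 + D$ ($B{\left(D \right)} = -4 + \left(\left(29 - 26\right) + D\right) = -4 + \left(3 + D\right) = -1 + D$)
$B{\left(13 + 0 \right)} + w = \left(-1 + \left(13 + 0\right)\right) + 8547 = \left(-1 + 13\right) + 8547 = 12 + 8547 = 8559$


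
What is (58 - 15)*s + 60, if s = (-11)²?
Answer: 5263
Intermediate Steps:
s = 121
(58 - 15)*s + 60 = (58 - 15)*121 + 60 = 43*121 + 60 = 5203 + 60 = 5263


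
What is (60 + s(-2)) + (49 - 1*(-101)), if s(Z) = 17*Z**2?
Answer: 278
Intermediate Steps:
(60 + s(-2)) + (49 - 1*(-101)) = (60 + 17*(-2)**2) + (49 - 1*(-101)) = (60 + 17*4) + (49 + 101) = (60 + 68) + 150 = 128 + 150 = 278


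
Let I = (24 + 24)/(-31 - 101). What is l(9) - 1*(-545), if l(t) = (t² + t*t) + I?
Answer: 7773/11 ≈ 706.64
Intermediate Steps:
I = -4/11 (I = 48/(-132) = 48*(-1/132) = -4/11 ≈ -0.36364)
l(t) = -4/11 + 2*t² (l(t) = (t² + t*t) - 4/11 = (t² + t²) - 4/11 = 2*t² - 4/11 = -4/11 + 2*t²)
l(9) - 1*(-545) = (-4/11 + 2*9²) - 1*(-545) = (-4/11 + 2*81) + 545 = (-4/11 + 162) + 545 = 1778/11 + 545 = 7773/11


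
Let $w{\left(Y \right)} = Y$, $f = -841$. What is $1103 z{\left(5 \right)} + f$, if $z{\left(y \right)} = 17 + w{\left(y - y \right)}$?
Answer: $17910$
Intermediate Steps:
$z{\left(y \right)} = 17$ ($z{\left(y \right)} = 17 + \left(y - y\right) = 17 + 0 = 17$)
$1103 z{\left(5 \right)} + f = 1103 \cdot 17 - 841 = 18751 - 841 = 17910$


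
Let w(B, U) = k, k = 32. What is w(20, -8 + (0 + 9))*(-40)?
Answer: -1280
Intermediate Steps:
w(B, U) = 32
w(20, -8 + (0 + 9))*(-40) = 32*(-40) = -1280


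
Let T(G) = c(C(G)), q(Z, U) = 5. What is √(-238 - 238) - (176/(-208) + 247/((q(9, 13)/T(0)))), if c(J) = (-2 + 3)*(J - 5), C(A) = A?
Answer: 3222/13 + 2*I*√119 ≈ 247.85 + 21.817*I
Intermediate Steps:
c(J) = -5 + J (c(J) = 1*(-5 + J) = -5 + J)
T(G) = -5 + G
√(-238 - 238) - (176/(-208) + 247/((q(9, 13)/T(0)))) = √(-238 - 238) - (176/(-208) + 247/((5/(-5 + 0)))) = √(-476) - (176*(-1/208) + 247/((5/(-5)))) = 2*I*√119 - (-11/13 + 247/((5*(-⅕)))) = 2*I*√119 - (-11/13 + 247/(-1)) = 2*I*√119 - (-11/13 + 247*(-1)) = 2*I*√119 - (-11/13 - 247) = 2*I*√119 - 1*(-3222/13) = 2*I*√119 + 3222/13 = 3222/13 + 2*I*√119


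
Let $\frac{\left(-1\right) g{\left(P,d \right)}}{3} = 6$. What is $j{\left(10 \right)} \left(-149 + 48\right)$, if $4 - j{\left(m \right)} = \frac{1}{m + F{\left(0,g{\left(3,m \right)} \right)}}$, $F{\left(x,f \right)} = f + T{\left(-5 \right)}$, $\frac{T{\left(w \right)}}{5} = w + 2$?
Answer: $- \frac{9393}{23} \approx -408.39$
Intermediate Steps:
$T{\left(w \right)} = 10 + 5 w$ ($T{\left(w \right)} = 5 \left(w + 2\right) = 5 \left(2 + w\right) = 10 + 5 w$)
$g{\left(P,d \right)} = -18$ ($g{\left(P,d \right)} = \left(-3\right) 6 = -18$)
$F{\left(x,f \right)} = -15 + f$ ($F{\left(x,f \right)} = f + \left(10 + 5 \left(-5\right)\right) = f + \left(10 - 25\right) = f - 15 = -15 + f$)
$j{\left(m \right)} = 4 - \frac{1}{-33 + m}$ ($j{\left(m \right)} = 4 - \frac{1}{m - 33} = 4 - \frac{1}{-33 + m}$)
$j{\left(10 \right)} \left(-149 + 48\right) = \frac{-133 + 4 \cdot 10}{-33 + 10} \left(-149 + 48\right) = \frac{-133 + 40}{-23} \left(-101\right) = \left(- \frac{1}{23}\right) \left(-93\right) \left(-101\right) = \frac{93}{23} \left(-101\right) = - \frac{9393}{23}$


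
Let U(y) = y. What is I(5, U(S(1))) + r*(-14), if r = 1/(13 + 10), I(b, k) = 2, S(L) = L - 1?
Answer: 32/23 ≈ 1.3913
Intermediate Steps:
S(L) = -1 + L
r = 1/23 ≈ 0.043478
I(5, U(S(1))) + r*(-14) = 2 + (1/23)*(-14) = 2 - 14/23 = 32/23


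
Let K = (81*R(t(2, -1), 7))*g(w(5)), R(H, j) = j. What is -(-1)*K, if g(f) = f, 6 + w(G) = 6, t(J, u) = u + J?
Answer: 0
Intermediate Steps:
t(J, u) = J + u
w(G) = 0 (w(G) = -6 + 6 = 0)
K = 0 (K = (81*7)*0 = 567*0 = 0)
-(-1)*K = -(-1)*0 = -1*0 = 0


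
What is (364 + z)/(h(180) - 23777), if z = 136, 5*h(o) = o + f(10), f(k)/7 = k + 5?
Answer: -25/1186 ≈ -0.021079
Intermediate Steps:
f(k) = 35 + 7*k (f(k) = 7*(k + 5) = 7*(5 + k) = 35 + 7*k)
h(o) = 21 + o/5 (h(o) = (o + (35 + 7*10))/5 = (o + (35 + 70))/5 = (o + 105)/5 = (105 + o)/5 = 21 + o/5)
(364 + z)/(h(180) - 23777) = (364 + 136)/((21 + (⅕)*180) - 23777) = 500/((21 + 36) - 23777) = 500/(57 - 23777) = 500/(-23720) = 500*(-1/23720) = -25/1186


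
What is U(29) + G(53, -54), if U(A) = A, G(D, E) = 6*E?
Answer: -295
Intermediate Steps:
U(29) + G(53, -54) = 29 + 6*(-54) = 29 - 324 = -295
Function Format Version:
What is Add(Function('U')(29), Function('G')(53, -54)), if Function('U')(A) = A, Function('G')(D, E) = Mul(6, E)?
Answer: -295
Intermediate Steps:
Add(Function('U')(29), Function('G')(53, -54)) = Add(29, Mul(6, -54)) = Add(29, -324) = -295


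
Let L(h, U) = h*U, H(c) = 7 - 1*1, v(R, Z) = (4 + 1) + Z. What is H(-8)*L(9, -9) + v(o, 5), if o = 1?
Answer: -476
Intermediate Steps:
v(R, Z) = 5 + Z
H(c) = 6 (H(c) = 7 - 1 = 6)
L(h, U) = U*h
H(-8)*L(9, -9) + v(o, 5) = 6*(-9*9) + (5 + 5) = 6*(-81) + 10 = -486 + 10 = -476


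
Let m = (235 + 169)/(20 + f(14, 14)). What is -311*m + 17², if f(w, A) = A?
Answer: -57909/17 ≈ -3406.4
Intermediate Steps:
m = 202/17 (m = (235 + 169)/(20 + 14) = 404/34 = 404*(1/34) = 202/17 ≈ 11.882)
-311*m + 17² = -311*202/17 + 17² = -62822/17 + 289 = -57909/17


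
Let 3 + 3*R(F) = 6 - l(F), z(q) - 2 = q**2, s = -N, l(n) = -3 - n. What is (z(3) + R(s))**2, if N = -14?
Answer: 2809/9 ≈ 312.11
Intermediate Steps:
s = 14 (s = -1*(-14) = 14)
z(q) = 2 + q**2
R(F) = 2 + F/3 (R(F) = -1 + (6 - (-3 - F))/3 = -1 + (6 + (3 + F))/3 = -1 + (9 + F)/3 = -1 + (3 + F/3) = 2 + F/3)
(z(3) + R(s))**2 = ((2 + 3**2) + (2 + (1/3)*14))**2 = ((2 + 9) + (2 + 14/3))**2 = (11 + 20/3)**2 = (53/3)**2 = 2809/9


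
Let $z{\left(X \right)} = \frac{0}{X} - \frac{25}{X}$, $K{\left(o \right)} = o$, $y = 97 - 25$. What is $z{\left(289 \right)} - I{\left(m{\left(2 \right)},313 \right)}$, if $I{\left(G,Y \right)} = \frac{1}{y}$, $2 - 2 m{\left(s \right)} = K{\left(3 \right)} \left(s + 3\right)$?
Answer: $- \frac{2089}{20808} \approx -0.10039$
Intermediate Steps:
$y = 72$ ($y = 97 - 25 = 72$)
$m{\left(s \right)} = - \frac{7}{2} - \frac{3 s}{2}$ ($m{\left(s \right)} = 1 - \frac{3 \left(s + 3\right)}{2} = 1 - \frac{3 \left(3 + s\right)}{2} = 1 - \frac{9 + 3 s}{2} = 1 - \left(\frac{9}{2} + \frac{3 s}{2}\right) = - \frac{7}{2} - \frac{3 s}{2}$)
$I{\left(G,Y \right)} = \frac{1}{72}$
$z{\left(X \right)} = - \frac{25}{X}$ ($z{\left(X \right)} = 0 - \frac{25}{X} = - \frac{25}{X}$)
$z{\left(289 \right)} - I{\left(m{\left(2 \right)},313 \right)} = - \frac{25}{289} - \frac{1}{72} = - \frac{2089}{20808}$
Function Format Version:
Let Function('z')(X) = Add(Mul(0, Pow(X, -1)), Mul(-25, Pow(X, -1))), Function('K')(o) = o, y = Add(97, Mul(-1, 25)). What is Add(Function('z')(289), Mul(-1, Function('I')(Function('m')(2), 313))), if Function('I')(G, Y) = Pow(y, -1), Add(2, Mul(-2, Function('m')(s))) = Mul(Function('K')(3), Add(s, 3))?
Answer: Rational(-2089, 20808) ≈ -0.10039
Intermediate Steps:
y = 72 (y = Add(97, -25) = 72)
Function('m')(s) = Add(Rational(-7, 2), Mul(Rational(-3, 2), s)) (Function('m')(s) = Add(1, Mul(Rational(-1, 2), Mul(3, Add(s, 3)))) = Add(1, Mul(Rational(-1, 2), Mul(3, Add(3, s)))) = Add(1, Mul(Rational(-1, 2), Add(9, Mul(3, s)))) = Add(1, Add(Rational(-9, 2), Mul(Rational(-3, 2), s))) = Add(Rational(-7, 2), Mul(Rational(-3, 2), s)))
Function('I')(G, Y) = Rational(1, 72) (Function('I')(G, Y) = Pow(72, -1) = Rational(1, 72))
Function('z')(X) = Mul(-25, Pow(X, -1)) (Function('z')(X) = Add(0, Mul(-25, Pow(X, -1))) = Mul(-25, Pow(X, -1)))
Add(Function('z')(289), Mul(-1, Function('I')(Function('m')(2), 313))) = Add(Mul(-25, Pow(289, -1)), Mul(-1, Rational(1, 72))) = Add(Mul(-25, Rational(1, 289)), Rational(-1, 72)) = Add(Rational(-25, 289), Rational(-1, 72)) = Rational(-2089, 20808)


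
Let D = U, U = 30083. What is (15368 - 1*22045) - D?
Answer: -36760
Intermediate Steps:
D = 30083
(15368 - 1*22045) - D = (15368 - 1*22045) - 1*30083 = (15368 - 22045) - 30083 = -6677 - 30083 = -36760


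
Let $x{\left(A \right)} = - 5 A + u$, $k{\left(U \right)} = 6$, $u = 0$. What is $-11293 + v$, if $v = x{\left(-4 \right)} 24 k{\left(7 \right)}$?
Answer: $-8413$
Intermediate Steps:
$x{\left(A \right)} = - 5 A$ ($x{\left(A \right)} = - 5 A + 0 = - 5 A$)
$v = 2880$ ($v = \left(-5\right) \left(-4\right) 24 \cdot 6 = 20 \cdot 24 \cdot 6 = 480 \cdot 6 = 2880$)
$-11293 + v = -11293 + 2880 = -8413$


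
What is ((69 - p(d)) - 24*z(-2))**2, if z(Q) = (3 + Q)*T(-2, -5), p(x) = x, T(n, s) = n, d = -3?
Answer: 14400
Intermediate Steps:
z(Q) = -6 - 2*Q (z(Q) = (3 + Q)*(-2) = -6 - 2*Q)
((69 - p(d)) - 24*z(-2))**2 = ((69 - 1*(-3)) - 24*(-6 - 2*(-2)))**2 = ((69 + 3) - 24*(-6 + 4))**2 = (72 - 24*(-2))**2 = (72 + 48)**2 = 120**2 = 14400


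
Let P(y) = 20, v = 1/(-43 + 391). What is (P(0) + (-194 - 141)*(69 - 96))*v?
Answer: 9065/348 ≈ 26.049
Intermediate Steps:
v = 1/348 ≈ 0.0028736
(P(0) + (-194 - 141)*(69 - 96))*v = (20 + (-194 - 141)*(69 - 96))*(1/348) = (20 - 335*(-27))*(1/348) = (20 + 9045)*(1/348) = 9065*(1/348) = 9065/348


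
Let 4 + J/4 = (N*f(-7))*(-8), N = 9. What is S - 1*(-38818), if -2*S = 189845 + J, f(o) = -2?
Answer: -112769/2 ≈ -56385.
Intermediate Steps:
J = 560 (J = -16 + 4*((9*(-2))*(-8)) = -16 + 4*(-18*(-8)) = -16 + 4*144 = -16 + 576 = 560)
S = -190405/2 (S = -(189845 + 560)/2 = -1/2*190405 = -190405/2 ≈ -95203.)
S - 1*(-38818) = -190405/2 - 1*(-38818) = -190405/2 + 38818 = -112769/2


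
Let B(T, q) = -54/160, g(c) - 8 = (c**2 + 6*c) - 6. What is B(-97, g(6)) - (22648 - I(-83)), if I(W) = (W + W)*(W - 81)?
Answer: 366053/80 ≈ 4575.7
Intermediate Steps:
g(c) = 2 + c**2 + 6*c (g(c) = 8 + ((c**2 + 6*c) - 6) = 8 + (-6 + c**2 + 6*c) = 2 + c**2 + 6*c)
B(T, q) = -27/80 (B(T, q) = -54*1/160 = -27/80)
I(W) = 2*W*(-81 + W) (I(W) = (2*W)*(-81 + W) = 2*W*(-81 + W))
B(-97, g(6)) - (22648 - I(-83)) = -27/80 - (22648 - 2*(-83)*(-81 - 83)) = -27/80 - (22648 - 2*(-83)*(-164)) = -27/80 - (22648 - 1*27224) = -27/80 - (22648 - 27224) = -27/80 - 1*(-4576) = -27/80 + 4576 = 366053/80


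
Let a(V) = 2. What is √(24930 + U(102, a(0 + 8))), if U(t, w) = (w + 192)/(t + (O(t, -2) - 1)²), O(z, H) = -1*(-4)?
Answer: 8*√4799751/111 ≈ 157.90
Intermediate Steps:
O(z, H) = 4
U(t, w) = (192 + w)/(9 + t) (U(t, w) = (w + 192)/(t + (4 - 1)²) = (192 + w)/(t + 3²) = (192 + w)/(t + 9) = (192 + w)/(9 + t))
√(24930 + U(102, a(0 + 8))) = √(24930 + (192 + 2)/(9 + 102)) = √(24930 + 194/111) = √(2767424/111) = 8*√4799751/111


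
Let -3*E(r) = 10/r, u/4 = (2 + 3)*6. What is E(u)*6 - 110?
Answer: -661/6 ≈ -110.17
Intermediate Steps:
u = 120 (u = 4*((2 + 3)*6) = 4*(5*6) = 4*30 = 120)
E(r) = -10/(3*r)
E(u)*6 - 110 = -10/3/120*6 - 110 = -10/3*1/120*6 - 110 = -1/36*6 - 110 = -⅙ - 110 = -661/6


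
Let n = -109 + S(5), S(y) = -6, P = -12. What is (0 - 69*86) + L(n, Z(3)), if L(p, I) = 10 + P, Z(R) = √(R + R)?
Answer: -5936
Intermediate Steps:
Z(R) = √2*√R (Z(R) = √(2*R) = √2*√R)
n = -115 (n = -109 - 6 = -115)
L(p, I) = -2 (L(p, I) = 10 - 12 = -2)
(0 - 69*86) + L(n, Z(3)) = (0 - 69*86) - 2 = (0 - 5934) - 2 = -5934 - 2 = -5936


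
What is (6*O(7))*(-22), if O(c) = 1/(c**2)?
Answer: -132/49 ≈ -2.6939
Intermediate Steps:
O(c) = c**(-2)
(6*O(7))*(-22) = (6/7**2)*(-22) = (6*(1/49))*(-22) = (6/49)*(-22) = -132/49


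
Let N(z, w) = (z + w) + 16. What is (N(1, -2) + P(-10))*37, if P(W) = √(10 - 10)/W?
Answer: 555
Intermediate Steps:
N(z, w) = 16 + w + z (N(z, w) = (w + z) + 16 = 16 + w + z)
P(W) = 0 (P(W) = √0/W = 0/W = 0)
(N(1, -2) + P(-10))*37 = ((16 - 2 + 1) + 0)*37 = (15 + 0)*37 = 15*37 = 555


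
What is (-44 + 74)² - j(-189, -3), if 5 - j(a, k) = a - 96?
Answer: 610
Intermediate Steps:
j(a, k) = 101 - a (j(a, k) = 5 - (a - 96) = 5 - (-96 + a) = 5 + (96 - a) = 101 - a)
(-44 + 74)² - j(-189, -3) = (-44 + 74)² - (101 - 1*(-189)) = 30² - (101 + 189) = 900 - 1*290 = 900 - 290 = 610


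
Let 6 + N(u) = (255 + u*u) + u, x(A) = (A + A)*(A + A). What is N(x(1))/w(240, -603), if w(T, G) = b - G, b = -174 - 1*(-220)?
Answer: 269/649 ≈ 0.41448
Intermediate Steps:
b = 46 (b = -174 + 220 = 46)
x(A) = 4*A² (x(A) = (2*A)*(2*A) = 4*A²)
N(u) = 249 + u + u² (N(u) = -6 + ((255 + u*u) + u) = -6 + ((255 + u²) + u) = -6 + (255 + u + u²) = 249 + u + u²)
w(T, G) = 46 - G
N(x(1))/w(240, -603) = (249 + 4*1² + (4*1²)²)/(46 - 1*(-603)) = (249 + 4*1 + (4*1)²)/(46 + 603) = (249 + 4 + 4²)/649 = (249 + 4 + 16)*(1/649) = 269*(1/649) = 269/649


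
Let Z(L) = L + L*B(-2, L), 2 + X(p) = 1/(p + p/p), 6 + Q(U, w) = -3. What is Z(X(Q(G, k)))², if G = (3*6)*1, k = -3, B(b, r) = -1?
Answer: 0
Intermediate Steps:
G = 18 (G = 18*1 = 18)
Q(U, w) = -9 (Q(U, w) = -6 - 3 = -9)
X(p) = -2 + 1/(1 + p) (X(p) = -2 + 1/(p + p/p) = -2 + 1/(p + 1) = -2 + 1/(1 + p))
Z(L) = 0 (Z(L) = L + L*(-1) = L - L = 0)
Z(X(Q(G, k)))² = 0² = 0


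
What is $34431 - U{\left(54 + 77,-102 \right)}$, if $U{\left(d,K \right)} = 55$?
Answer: $34376$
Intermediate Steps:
$34431 - U{\left(54 + 77,-102 \right)} = 34431 - 55 = 34376$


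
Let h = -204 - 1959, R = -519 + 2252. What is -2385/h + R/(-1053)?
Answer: -412358/759213 ≈ -0.54314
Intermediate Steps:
R = 1733
h = -2163
-2385/h + R/(-1053) = -2385/(-2163) + 1733/(-1053) = -2385*(-1/2163) + 1733*(-1/1053) = 795/721 - 1733/1053 = -412358/759213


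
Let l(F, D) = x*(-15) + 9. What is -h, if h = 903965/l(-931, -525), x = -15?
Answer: -903965/234 ≈ -3863.1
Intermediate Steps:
l(F, D) = 234 (l(F, D) = -15*(-15) + 9 = 225 + 9 = 234)
h = 903965/234 ≈ 3863.1
-h = -1*903965/234 = -903965/234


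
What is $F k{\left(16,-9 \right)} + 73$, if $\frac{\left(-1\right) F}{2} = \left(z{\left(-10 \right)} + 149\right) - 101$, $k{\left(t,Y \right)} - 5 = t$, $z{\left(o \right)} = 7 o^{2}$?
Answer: $-31343$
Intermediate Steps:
$k{\left(t,Y \right)} = 5 + t$
$F = -1496$ ($F = - 2 \left(\left(7 \left(-10\right)^{2} + 149\right) - 101\right) = - 2 \left(\left(7 \cdot 100 + 149\right) - 101\right) = - 2 \left(\left(700 + 149\right) - 101\right) = - 2 \left(849 - 101\right) = \left(-2\right) 748 = -1496$)
$F k{\left(16,-9 \right)} + 73 = - 1496 \left(5 + 16\right) + 73 = \left(-1496\right) 21 + 73 = -31416 + 73 = -31343$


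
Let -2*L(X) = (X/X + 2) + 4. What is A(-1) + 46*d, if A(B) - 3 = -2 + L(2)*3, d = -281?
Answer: -25871/2 ≈ -12936.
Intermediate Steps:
L(X) = -7/2 (L(X) = -((X/X + 2) + 4)/2 = -((1 + 2) + 4)/2 = -(3 + 4)/2 = -1/2*7 = -7/2)
A(B) = -19/2 (A(B) = 3 + (-2 - 7/2*3) = 3 + (-2 - 21/2) = 3 - 25/2 = -19/2)
A(-1) + 46*d = -19/2 + 46*(-281) = -19/2 - 12926 = -25871/2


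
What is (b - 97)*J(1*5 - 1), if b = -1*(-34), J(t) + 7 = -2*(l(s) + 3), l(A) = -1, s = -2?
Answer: 693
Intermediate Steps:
J(t) = -11 (J(t) = -7 - 2*(-1 + 3) = -7 - 2*2 = -7 - 4 = -11)
b = 34
(b - 97)*J(1*5 - 1) = (34 - 97)*(-11) = -63*(-11) = 693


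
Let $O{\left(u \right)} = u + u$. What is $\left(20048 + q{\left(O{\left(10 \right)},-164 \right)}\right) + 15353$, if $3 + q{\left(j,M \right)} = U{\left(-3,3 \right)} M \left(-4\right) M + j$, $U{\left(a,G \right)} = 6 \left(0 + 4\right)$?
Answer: $-2546598$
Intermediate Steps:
$U{\left(a,G \right)} = 24$ ($U{\left(a,G \right)} = 6 \cdot 4 = 24$)
$O{\left(u \right)} = 2 u$
$q{\left(j,M \right)} = -3 + j - 96 M^{2}$ ($q{\left(j,M \right)} = -3 + \left(24 M \left(-4\right) M + j\right) = -3 + \left(24 - 4 M M + j\right) = -3 + \left(24 \left(- 4 M^{2}\right) + j\right) = -3 - \left(- j + 96 M^{2}\right) = -3 + j - 96 M^{2}$)
$\left(20048 + q{\left(O{\left(10 \right)},-164 \right)}\right) + 15353 = \left(20048 - \left(-17 + 2582016\right)\right) + 15353 = \left(20048 - 2581999\right) + 15353 = -2561951 + 15353 = -2546598$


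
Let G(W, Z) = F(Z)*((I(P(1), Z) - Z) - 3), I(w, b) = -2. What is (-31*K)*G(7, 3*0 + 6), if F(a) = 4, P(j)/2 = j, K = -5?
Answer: -6820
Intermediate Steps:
P(j) = 2*j
G(W, Z) = -20 - 4*Z (G(W, Z) = 4*((-2 - Z) - 3) = 4*(-5 - Z) = -20 - 4*Z)
(-31*K)*G(7, 3*0 + 6) = (-31*(-5))*(-20 - 4*(3*0 + 6)) = 155*(-20 - 4*(0 + 6)) = 155*(-20 - 4*6) = 155*(-20 - 24) = 155*(-44) = -6820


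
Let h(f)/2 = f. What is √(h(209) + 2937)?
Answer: √3355 ≈ 57.922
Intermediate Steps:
h(f) = 2*f
√(h(209) + 2937) = √(2*209 + 2937) = √(418 + 2937) = √3355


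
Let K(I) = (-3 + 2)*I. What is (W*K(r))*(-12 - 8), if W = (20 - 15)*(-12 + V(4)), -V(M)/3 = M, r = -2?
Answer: 4800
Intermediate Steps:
V(M) = -3*M
K(I) = -I
W = -120 (W = (20 - 15)*(-12 - 3*4) = 5*(-12 - 12) = 5*(-24) = -120)
(W*K(r))*(-12 - 8) = (-(-120)*(-2))*(-12 - 8) = -120*2*(-20) = -240*(-20) = 4800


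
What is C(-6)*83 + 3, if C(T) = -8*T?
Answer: 3987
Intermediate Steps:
C(-6)*83 + 3 = -8*(-6)*83 + 3 = 48*83 + 3 = 3984 + 3 = 3987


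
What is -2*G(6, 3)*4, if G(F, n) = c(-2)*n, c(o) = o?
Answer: 48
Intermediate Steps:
G(F, n) = -2*n
-2*G(6, 3)*4 = -(-4)*3*4 = -2*(-6)*4 = 12*4 = 48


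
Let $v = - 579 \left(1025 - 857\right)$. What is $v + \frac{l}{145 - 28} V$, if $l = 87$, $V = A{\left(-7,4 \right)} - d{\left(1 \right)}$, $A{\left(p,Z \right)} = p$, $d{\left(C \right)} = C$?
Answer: $- \frac{3793840}{39} \approx -97278.0$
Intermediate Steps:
$V = -8$ ($V = -7 - 1 = -8$)
$v = -97272$ ($v = \left(-579\right) 168 = -97272$)
$v + \frac{l}{145 - 28} V = -97272 + \frac{1}{145 - 28} \cdot 87 \left(-8\right) = -97272 + \frac{1}{117} \cdot 87 \left(-8\right) = -97272 + \frac{29}{39} \left(-8\right) = -97272 - \frac{232}{39} = - \frac{3793840}{39}$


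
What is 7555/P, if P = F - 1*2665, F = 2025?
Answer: -1511/128 ≈ -11.805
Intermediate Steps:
P = -640 (P = 2025 - 1*2665 = 2025 - 2665 = -640)
7555/P = 7555/(-640) = 7555*(-1/640) = -1511/128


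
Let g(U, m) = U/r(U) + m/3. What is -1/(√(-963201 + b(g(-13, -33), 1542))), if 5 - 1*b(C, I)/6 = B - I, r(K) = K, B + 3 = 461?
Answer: I*√956667/956667 ≈ 0.0010224*I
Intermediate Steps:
B = 458 (B = -3 + 461 = 458)
g(U, m) = 1 + m/3 (g(U, m) = U/U + m/3 = 1 + m*(⅓) = 1 + m/3)
b(C, I) = -2718 + 6*I (b(C, I) = 30 - 6*(458 - I) = 30 + (-2748 + 6*I) = -2718 + 6*I)
-1/(√(-963201 + b(g(-13, -33), 1542))) = -1/(√(-963201 + (-2718 + 6*1542))) = -1/(√(-963201 + (-2718 + 9252))) = -1/(√(-963201 + 6534)) = -1/(√(-956667)) = -1/(I*√956667) = -(-1)*I*√956667/956667 = I*√956667/956667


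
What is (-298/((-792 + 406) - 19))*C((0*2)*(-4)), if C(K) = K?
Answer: 0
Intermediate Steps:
(-298/((-792 + 406) - 19))*C((0*2)*(-4)) = (-298/((-792 + 406) - 19))*((0*2)*(-4)) = (-298/(-386 - 19))*(0*(-4)) = -298/(-405)*0 = -298*(-1/405)*0 = (298/405)*0 = 0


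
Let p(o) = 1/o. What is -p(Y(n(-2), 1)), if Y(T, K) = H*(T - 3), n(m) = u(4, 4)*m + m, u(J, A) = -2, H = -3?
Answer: -1/3 ≈ -0.33333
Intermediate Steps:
n(m) = -m (n(m) = -2*m + m = -m)
Y(T, K) = 9 - 3*T (Y(T, K) = -3*(T - 3) = -3*(-3 + T) = 9 - 3*T)
-p(Y(n(-2), 1)) = -1/(9 - (-3)*(-2)) = -1/(9 - 3*2) = -1/(9 - 6) = -1/3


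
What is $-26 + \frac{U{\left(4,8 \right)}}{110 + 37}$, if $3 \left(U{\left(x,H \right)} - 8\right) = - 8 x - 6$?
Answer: $- \frac{1640}{63} \approx -26.032$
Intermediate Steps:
$U{\left(x,H \right)} = 6 - \frac{8 x}{3}$ ($U{\left(x,H \right)} = 8 + \frac{- 8 x - 6}{3} = 8 + \frac{-6 - 8 x}{3} = 8 - \left(2 + \frac{8 x}{3}\right) = 6 - \frac{8 x}{3}$)
$-26 + \frac{U{\left(4,8 \right)}}{110 + 37} = -26 + \frac{6 - \frac{32}{3}}{110 + 37} = -26 + \frac{6 - \frac{32}{3}}{147} = -26 + \frac{1}{147} \left(- \frac{14}{3}\right) = -26 - \frac{2}{63} = - \frac{1640}{63}$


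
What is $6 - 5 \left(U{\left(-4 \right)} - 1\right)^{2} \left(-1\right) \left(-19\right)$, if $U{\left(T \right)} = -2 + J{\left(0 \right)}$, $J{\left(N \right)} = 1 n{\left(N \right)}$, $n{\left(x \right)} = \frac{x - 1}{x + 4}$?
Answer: $- \frac{48165}{8} \approx -6020.6$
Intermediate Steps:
$n{\left(x \right)} = \frac{-1 + x}{4 + x}$
$J{\left(N \right)} = \frac{-1 + N}{4 + N}$ ($J{\left(N \right)} = 1 \frac{-1 + N}{4 + N} = \frac{-1 + N}{4 + N}$)
$U{\left(T \right)} = - \frac{9}{4}$ ($U{\left(T \right)} = -2 + \frac{-1 + 0}{4 + 0} = -2 + \frac{1}{4} \left(-1\right) = -2 - \frac{1}{4} = - \frac{9}{4}$)
$6 - 5 \left(U{\left(-4 \right)} - 1\right)^{2} \left(-1\right) \left(-19\right) = 6 - 5 \left(- \frac{9}{4} - 1\right)^{2} \left(-1\right) \left(-19\right) = 6 - 5 \left(- \frac{13}{4}\right)^{2} \left(-1\right) \left(-19\right) = 6 \left(-5\right) \frac{169}{16} \left(-1\right) \left(-19\right) = 6 \left(\left(- \frac{845}{16}\right) \left(-1\right)\right) \left(-19\right) = 6 \cdot \frac{845}{16} \left(-19\right) = \frac{2535}{8} \left(-19\right) = - \frac{48165}{8}$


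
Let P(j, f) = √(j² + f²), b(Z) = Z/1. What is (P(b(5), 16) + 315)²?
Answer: (315 + √281)² ≈ 1.1007e+5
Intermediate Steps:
b(Z) = Z (b(Z) = Z*1 = Z)
P(j, f) = √(f² + j²)
(P(b(5), 16) + 315)² = (√(16² + 5²) + 315)² = (√(256 + 25) + 315)² = (√281 + 315)² = (315 + √281)²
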